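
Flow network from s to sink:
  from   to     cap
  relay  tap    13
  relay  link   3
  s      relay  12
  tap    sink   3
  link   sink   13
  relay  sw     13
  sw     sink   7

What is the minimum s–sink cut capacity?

12

Max flow = 12 (via 3 augmenting paths).
In the residual at optimum, the set reachable from s is {s}.
Cut edges: s→relay (cap 12). Sum = 12.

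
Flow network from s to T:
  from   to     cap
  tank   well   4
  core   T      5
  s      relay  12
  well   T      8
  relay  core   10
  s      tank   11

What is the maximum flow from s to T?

Augment s→tank→well→T: bottleneck 4. Total 4.
Augment s→relay→core→T: bottleneck 5. Total 9.
No augmenting path remains in the residual graph.

9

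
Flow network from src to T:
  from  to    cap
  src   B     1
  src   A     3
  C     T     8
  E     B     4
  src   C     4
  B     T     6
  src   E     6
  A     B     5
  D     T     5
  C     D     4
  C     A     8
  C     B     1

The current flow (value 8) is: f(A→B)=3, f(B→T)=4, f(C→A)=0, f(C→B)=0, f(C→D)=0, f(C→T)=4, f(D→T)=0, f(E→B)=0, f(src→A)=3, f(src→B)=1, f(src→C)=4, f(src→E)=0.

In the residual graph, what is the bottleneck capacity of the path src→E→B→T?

Residual capacities along the path: src→E: 6, E→B: 4, B→T: 2.
Minimum is 2.

2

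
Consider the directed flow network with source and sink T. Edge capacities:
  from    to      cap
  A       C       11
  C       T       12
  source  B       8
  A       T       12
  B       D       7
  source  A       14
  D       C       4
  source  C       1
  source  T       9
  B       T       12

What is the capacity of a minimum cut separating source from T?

32

Max flow = 32 (via 5 augmenting paths).
In the residual at optimum, the set reachable from source is {source}.
Cut edges: source->B (cap 8), source->A (cap 14), source->C (cap 1), source->T (cap 9). Sum = 32.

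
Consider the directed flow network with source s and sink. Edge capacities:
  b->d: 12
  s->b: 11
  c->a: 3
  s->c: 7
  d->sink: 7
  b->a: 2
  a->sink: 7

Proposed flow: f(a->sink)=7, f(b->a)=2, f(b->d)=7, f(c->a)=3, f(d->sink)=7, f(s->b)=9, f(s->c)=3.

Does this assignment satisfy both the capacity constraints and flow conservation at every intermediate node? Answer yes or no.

Conservation fails at a: inflow 5 ≠ outflow 7.

No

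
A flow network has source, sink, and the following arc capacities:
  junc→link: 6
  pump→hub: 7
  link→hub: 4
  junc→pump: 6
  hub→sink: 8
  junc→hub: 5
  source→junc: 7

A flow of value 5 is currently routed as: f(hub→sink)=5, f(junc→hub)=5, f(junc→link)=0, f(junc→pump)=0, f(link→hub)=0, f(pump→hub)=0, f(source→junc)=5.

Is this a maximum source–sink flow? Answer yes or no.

No

Residual path source→junc→pump→hub→sink has bottleneck 2 > 0.
Pushing 2 along it raises the flow to 7, so the given flow is not maximum.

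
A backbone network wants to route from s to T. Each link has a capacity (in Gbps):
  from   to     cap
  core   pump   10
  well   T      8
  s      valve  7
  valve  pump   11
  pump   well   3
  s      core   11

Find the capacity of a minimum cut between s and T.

3

Max flow = 3 (via 1 augmenting path).
In the residual at optimum, the set reachable from s is {core, pump, s, valve}.
Cut edges: pump→well (cap 3). Sum = 3.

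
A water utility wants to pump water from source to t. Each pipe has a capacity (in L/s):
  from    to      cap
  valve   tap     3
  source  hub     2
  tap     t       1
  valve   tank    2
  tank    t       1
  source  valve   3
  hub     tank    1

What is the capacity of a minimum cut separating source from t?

2

Max flow = 2 (via 2 augmenting paths).
In the residual at optimum, the set reachable from source is {hub, source, tank, tap, valve}.
Cut edges: tap→t (cap 1), tank→t (cap 1). Sum = 2.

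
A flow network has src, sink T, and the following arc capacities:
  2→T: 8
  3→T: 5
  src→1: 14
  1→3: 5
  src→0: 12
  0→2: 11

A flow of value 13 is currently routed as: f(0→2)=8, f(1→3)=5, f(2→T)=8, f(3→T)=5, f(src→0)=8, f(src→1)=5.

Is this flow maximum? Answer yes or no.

Residual reachable from src: {0, 1, 2, src}; T is not reachable.
Saturated cut: 1→3, 2→T with total capacity 13 = current flow value. Flow is maximum.

Yes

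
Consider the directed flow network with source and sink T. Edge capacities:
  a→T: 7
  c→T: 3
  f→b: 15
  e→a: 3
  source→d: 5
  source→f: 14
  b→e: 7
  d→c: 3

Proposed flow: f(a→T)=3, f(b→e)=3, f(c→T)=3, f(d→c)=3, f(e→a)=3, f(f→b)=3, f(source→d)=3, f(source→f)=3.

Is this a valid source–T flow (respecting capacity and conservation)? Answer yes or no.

Yes

Every edge has 0 ≤ f(e) ≤ cap(e).
At each intermediate node, inflow equals outflow.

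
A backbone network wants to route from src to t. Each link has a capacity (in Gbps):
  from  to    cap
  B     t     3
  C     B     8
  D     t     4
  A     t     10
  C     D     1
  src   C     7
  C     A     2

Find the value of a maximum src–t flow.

6

Augment src→C→B→t: bottleneck 3. Total 3.
Augment src→C→D→t: bottleneck 1. Total 4.
Augment src→C→A→t: bottleneck 2. Total 6.
No augmenting path remains in the residual graph.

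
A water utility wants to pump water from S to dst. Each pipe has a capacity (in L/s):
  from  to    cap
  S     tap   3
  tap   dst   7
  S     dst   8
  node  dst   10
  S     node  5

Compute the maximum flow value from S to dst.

Augment S->dst: bottleneck 8. Total 8.
Augment S->tap->dst: bottleneck 3. Total 11.
Augment S->node->dst: bottleneck 5. Total 16.
No augmenting path remains in the residual graph.

16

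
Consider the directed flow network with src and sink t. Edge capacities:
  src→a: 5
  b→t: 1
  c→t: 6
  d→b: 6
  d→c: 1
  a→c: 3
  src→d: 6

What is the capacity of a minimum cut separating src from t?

Max flow = 5 (via 3 augmenting paths).
In the residual at optimum, the set reachable from src is {a, b, d, src}.
Cut edges: d→c (cap 1), b→t (cap 1), a→c (cap 3). Sum = 5.

5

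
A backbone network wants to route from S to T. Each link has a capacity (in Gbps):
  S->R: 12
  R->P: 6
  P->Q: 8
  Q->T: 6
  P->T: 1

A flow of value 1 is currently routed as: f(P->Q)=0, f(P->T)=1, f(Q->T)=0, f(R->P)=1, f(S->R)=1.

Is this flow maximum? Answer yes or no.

Residual path S->R->P->Q->T has bottleneck 5 > 0.
Pushing 5 along it raises the flow to 6, so the given flow is not maximum.

No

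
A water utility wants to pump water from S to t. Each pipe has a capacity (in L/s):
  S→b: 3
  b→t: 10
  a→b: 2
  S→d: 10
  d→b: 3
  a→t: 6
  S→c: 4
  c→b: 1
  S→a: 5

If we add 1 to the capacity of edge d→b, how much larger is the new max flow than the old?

1

Original max flow = 12.
After raising cap(d→b), augmenting paths through that edge carry 1 more unit.
New max flow = 13. Increase = 1.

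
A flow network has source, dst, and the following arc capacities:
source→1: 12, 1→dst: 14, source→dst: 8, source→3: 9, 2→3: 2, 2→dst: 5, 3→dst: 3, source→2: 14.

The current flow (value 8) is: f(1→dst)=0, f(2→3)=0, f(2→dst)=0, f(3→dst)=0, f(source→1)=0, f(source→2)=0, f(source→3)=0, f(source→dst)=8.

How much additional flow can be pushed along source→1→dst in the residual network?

12

Residual capacities along the path: source→1: 12, 1→dst: 14.
Minimum is 12.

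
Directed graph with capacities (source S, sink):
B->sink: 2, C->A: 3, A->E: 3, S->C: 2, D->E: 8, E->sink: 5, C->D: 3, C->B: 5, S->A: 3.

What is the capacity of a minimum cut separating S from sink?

5

Max flow = 5 (via 2 augmenting paths).
In the residual at optimum, the set reachable from S is {S}.
Cut edges: S->C (cap 2), S->A (cap 3). Sum = 5.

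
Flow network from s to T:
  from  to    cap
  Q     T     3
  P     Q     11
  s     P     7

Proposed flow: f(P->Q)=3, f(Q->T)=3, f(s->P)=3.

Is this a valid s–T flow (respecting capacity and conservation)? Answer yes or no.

Every edge has 0 ≤ f(e) ≤ cap(e).
At each intermediate node, inflow equals outflow.

Yes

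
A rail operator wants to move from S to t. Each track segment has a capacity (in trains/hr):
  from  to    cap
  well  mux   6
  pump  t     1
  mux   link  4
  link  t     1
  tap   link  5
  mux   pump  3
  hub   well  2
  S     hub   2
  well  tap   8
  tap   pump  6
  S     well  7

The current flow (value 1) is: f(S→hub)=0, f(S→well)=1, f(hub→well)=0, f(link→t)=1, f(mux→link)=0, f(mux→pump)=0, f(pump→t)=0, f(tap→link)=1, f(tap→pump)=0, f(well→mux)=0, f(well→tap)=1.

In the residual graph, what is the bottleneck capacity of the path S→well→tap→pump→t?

1

Residual capacities along the path: S→well: 6, well→tap: 7, tap→pump: 6, pump→t: 1.
Minimum is 1.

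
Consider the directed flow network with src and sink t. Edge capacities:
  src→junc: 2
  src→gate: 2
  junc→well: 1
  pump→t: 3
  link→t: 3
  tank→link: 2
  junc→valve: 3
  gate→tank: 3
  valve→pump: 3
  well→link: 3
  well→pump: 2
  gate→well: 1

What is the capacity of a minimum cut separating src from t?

4

Max flow = 4 (via 3 augmenting paths).
In the residual at optimum, the set reachable from src is {src}.
Cut edges: src→gate (cap 2), src→junc (cap 2). Sum = 4.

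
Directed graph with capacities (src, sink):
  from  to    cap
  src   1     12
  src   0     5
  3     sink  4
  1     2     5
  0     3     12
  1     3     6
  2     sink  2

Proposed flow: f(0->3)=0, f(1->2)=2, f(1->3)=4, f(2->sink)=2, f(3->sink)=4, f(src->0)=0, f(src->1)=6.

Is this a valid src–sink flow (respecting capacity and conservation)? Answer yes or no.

Yes

Every edge has 0 ≤ f(e) ≤ cap(e).
At each intermediate node, inflow equals outflow.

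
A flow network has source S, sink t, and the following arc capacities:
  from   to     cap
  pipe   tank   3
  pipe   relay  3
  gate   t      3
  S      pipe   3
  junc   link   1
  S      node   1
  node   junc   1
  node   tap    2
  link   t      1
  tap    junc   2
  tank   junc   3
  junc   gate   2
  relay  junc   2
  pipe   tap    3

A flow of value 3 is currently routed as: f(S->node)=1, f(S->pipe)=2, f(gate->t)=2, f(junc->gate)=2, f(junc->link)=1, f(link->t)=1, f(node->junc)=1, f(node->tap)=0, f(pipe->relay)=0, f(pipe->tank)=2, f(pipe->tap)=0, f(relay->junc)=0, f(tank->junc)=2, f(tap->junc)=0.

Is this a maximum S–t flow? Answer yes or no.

Yes

Residual reachable from S: {S, junc, node, pipe, relay, tank, tap}; t is not reachable.
Saturated cut: junc->link, junc->gate with total capacity 3 = current flow value. Flow is maximum.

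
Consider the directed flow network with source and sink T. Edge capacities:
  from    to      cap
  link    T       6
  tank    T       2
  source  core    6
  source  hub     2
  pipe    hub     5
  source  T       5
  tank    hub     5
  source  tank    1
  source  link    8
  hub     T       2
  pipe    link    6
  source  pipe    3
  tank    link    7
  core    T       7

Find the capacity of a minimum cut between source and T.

20

Max flow = 20 (via 5 augmenting paths).
In the residual at optimum, the set reachable from source is {hub, link, pipe, source}.
Cut edges: source->tank (cap 1), source->core (cap 6), source->T (cap 5), hub->T (cap 2), link->T (cap 6). Sum = 20.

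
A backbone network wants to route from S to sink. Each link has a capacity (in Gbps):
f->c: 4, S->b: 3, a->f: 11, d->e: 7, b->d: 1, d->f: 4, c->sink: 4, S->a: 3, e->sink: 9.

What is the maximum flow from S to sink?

Augment S->b->d->e->sink: bottleneck 1. Total 1.
Augment S->a->f->c->sink: bottleneck 3. Total 4.
No augmenting path remains in the residual graph.

4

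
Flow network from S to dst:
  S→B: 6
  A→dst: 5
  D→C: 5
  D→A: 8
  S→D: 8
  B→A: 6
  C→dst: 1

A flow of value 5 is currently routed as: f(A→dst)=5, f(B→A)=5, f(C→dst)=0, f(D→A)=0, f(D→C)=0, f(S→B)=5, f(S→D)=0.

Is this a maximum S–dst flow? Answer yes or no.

Residual path S→D→C→dst has bottleneck 1 > 0.
Pushing 1 along it raises the flow to 6, so the given flow is not maximum.

No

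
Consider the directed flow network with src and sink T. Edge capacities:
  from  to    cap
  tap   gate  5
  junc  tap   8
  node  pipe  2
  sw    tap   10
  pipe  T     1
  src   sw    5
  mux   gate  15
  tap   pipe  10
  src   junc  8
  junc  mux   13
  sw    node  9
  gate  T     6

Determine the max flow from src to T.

7

Augment src->sw->node->pipe->T: bottleneck 1. Total 1.
Augment src->sw->tap->gate->T: bottleneck 4. Total 5.
Augment src->junc->tap->gate->T: bottleneck 1. Total 6.
Augment src->junc->mux->gate->T: bottleneck 1. Total 7.
No augmenting path remains in the residual graph.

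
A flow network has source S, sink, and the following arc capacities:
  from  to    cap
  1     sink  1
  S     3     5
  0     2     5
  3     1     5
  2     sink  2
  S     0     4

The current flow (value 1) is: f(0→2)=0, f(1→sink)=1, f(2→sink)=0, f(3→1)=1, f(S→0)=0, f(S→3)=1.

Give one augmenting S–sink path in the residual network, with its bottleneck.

Residual along S→0→2→sink: S→0: 4, 0→2: 5, 2→sink: 2.
Bottleneck = min = 2.

S→0→2→sink, bottleneck 2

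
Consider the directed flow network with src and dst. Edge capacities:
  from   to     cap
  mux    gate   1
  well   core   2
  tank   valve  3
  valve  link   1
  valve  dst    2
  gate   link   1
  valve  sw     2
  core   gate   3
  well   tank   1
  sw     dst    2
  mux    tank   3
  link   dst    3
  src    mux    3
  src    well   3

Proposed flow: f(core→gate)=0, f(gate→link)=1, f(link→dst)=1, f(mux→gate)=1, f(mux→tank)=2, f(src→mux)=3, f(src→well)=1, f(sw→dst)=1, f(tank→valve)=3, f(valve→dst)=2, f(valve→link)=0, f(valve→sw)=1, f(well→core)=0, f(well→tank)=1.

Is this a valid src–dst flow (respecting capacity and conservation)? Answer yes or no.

Yes

Every edge has 0 ≤ f(e) ≤ cap(e).
At each intermediate node, inflow equals outflow.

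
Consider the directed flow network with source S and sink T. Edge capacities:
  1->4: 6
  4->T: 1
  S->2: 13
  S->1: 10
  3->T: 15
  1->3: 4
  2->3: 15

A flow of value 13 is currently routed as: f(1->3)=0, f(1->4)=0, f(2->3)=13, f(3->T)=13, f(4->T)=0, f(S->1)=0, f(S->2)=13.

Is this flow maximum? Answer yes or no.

Residual path S->1->3->T has bottleneck 2 > 0.
Pushing 2 along it raises the flow to 15, so the given flow is not maximum.

No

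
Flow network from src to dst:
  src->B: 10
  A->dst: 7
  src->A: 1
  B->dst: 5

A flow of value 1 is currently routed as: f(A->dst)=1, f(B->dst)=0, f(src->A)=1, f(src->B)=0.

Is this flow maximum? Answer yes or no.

No

Residual path src->B->dst has bottleneck 5 > 0.
Pushing 5 along it raises the flow to 6, so the given flow is not maximum.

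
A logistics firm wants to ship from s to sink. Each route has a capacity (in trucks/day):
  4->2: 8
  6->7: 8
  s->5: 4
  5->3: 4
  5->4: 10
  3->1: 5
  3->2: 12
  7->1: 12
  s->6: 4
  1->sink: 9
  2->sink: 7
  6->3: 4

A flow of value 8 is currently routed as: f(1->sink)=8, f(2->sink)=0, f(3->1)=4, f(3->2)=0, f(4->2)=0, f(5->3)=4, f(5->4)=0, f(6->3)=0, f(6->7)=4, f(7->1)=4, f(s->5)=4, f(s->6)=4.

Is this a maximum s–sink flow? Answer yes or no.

Residual reachable from s: {s}; sink is not reachable.
Saturated cut: s->6, s->5 with total capacity 8 = current flow value. Flow is maximum.

Yes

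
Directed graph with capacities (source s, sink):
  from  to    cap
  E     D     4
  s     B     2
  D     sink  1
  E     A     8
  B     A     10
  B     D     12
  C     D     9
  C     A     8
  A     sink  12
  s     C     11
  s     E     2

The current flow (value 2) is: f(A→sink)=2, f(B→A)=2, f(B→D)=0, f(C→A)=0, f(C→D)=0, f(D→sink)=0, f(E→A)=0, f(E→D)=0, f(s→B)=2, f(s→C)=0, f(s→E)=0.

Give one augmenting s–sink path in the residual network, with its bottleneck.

Residual along s→E→D→sink: s→E: 2, E→D: 4, D→sink: 1.
Bottleneck = min = 1.

s→E→D→sink, bottleneck 1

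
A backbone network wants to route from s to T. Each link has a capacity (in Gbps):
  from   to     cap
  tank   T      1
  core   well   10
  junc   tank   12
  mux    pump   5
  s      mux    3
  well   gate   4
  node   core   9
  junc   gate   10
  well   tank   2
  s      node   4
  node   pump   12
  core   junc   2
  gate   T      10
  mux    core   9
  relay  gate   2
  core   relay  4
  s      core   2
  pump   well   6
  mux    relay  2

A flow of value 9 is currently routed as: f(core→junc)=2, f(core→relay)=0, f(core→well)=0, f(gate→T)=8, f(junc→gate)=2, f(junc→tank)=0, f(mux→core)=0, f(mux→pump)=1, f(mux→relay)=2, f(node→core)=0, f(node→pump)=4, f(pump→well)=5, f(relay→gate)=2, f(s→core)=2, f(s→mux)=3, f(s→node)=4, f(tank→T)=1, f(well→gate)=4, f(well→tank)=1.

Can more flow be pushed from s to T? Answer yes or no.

Residual reachable from s: {s}; T is not reachable.
Saturated cut: s→mux, s→node, s→core with total capacity 9 = current flow value. Flow is maximum.

No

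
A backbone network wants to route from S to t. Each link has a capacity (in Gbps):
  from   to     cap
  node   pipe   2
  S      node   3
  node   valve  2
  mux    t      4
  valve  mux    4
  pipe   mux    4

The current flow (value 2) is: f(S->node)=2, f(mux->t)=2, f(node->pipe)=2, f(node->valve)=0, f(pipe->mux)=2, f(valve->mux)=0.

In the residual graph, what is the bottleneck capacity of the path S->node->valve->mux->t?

Residual capacities along the path: S->node: 1, node->valve: 2, valve->mux: 4, mux->t: 2.
Minimum is 1.

1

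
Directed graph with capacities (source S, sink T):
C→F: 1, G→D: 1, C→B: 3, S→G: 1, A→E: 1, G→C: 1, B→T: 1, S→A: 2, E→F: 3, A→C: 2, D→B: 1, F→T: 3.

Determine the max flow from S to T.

Augment S→G→D→B→T: bottleneck 1. Total 1.
Augment S→A→C→F→T: bottleneck 1. Total 2.
Augment S→A→E→F→T: bottleneck 1. Total 3.
No augmenting path remains in the residual graph.

3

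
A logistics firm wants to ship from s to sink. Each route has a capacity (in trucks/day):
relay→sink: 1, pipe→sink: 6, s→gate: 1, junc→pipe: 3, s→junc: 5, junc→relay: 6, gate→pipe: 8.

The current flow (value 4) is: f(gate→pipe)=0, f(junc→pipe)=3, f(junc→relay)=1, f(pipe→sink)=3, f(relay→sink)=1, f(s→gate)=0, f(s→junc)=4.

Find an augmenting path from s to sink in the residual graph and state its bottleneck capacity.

Residual along s→gate→pipe→sink: s→gate: 1, gate→pipe: 8, pipe→sink: 3.
Bottleneck = min = 1.

s→gate→pipe→sink, bottleneck 1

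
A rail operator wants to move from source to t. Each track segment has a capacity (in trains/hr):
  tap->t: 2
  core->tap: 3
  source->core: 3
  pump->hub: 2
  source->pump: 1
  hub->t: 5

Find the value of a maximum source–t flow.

3

Augment source->core->tap->t: bottleneck 2. Total 2.
Augment source->pump->hub->t: bottleneck 1. Total 3.
No augmenting path remains in the residual graph.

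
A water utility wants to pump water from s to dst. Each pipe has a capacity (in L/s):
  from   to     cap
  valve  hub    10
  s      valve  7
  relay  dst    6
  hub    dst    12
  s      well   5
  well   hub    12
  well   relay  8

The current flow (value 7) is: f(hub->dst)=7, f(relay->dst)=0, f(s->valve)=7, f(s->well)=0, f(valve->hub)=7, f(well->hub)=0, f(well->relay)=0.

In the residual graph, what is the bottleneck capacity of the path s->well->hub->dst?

5

Residual capacities along the path: s->well: 5, well->hub: 12, hub->dst: 5.
Minimum is 5.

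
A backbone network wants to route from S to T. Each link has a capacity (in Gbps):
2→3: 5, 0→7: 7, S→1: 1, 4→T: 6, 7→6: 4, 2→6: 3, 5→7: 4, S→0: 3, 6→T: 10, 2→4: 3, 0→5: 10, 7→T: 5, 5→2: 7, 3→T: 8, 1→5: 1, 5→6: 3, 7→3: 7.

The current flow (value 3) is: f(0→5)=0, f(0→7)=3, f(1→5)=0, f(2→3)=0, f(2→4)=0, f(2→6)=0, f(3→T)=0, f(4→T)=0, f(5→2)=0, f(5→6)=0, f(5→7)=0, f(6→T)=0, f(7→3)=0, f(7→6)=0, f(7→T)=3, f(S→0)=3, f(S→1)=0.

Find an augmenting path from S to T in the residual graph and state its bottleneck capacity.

Residual along S→1→5→7→T: S→1: 1, 1→5: 1, 5→7: 4, 7→T: 2.
Bottleneck = min = 1.

S→1→5→7→T, bottleneck 1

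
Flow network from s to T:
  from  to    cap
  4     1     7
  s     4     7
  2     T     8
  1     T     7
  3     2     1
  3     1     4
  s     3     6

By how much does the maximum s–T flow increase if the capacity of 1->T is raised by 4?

4

Original max flow = 8.
After raising cap(1->T), augmenting paths through that edge carry 4 more units.
New max flow = 12. Increase = 4.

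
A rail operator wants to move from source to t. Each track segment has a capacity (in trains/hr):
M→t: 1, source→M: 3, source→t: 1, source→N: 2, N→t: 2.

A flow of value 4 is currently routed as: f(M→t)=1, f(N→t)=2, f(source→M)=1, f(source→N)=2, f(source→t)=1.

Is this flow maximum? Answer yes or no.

Yes

Residual reachable from source: {M, source}; t is not reachable.
Saturated cut: source→N, source→t, M→t with total capacity 4 = current flow value. Flow is maximum.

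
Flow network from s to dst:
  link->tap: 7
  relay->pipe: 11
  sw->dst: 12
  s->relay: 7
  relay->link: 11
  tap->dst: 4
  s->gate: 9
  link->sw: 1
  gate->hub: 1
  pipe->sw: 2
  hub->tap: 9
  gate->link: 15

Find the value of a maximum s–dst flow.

7

Augment s->relay->pipe->sw->dst: bottleneck 2. Total 2.
Augment s->relay->link->sw->dst: bottleneck 1. Total 3.
Augment s->relay->link->tap->dst: bottleneck 4. Total 7.
No augmenting path remains in the residual graph.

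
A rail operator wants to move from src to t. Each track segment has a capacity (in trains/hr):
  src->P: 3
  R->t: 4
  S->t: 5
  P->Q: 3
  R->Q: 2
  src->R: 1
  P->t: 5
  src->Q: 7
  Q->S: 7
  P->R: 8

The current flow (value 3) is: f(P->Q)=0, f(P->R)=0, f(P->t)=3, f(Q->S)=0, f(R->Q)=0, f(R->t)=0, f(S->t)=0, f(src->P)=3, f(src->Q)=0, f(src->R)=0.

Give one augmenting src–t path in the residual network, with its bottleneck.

src->R->t, bottleneck 1

Residual along src->R->t: src->R: 1, R->t: 4.
Bottleneck = min = 1.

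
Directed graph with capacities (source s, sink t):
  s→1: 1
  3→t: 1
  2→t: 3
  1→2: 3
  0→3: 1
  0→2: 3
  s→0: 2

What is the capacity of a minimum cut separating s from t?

Max flow = 3 (via 3 augmenting paths).
In the residual at optimum, the set reachable from s is {s}.
Cut edges: s→0 (cap 2), s→1 (cap 1). Sum = 3.

3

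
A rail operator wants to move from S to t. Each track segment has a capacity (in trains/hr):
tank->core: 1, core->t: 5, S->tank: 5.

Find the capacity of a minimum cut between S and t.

Max flow = 1 (via 1 augmenting path).
In the residual at optimum, the set reachable from S is {S, tank}.
Cut edges: tank->core (cap 1). Sum = 1.

1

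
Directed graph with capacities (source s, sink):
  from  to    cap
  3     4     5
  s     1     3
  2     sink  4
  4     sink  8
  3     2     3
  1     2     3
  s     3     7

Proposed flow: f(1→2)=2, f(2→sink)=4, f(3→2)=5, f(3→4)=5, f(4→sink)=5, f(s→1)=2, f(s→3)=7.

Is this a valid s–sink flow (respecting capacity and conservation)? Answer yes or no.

Capacity violated on 3→2: flow 5 > capacity 3.

No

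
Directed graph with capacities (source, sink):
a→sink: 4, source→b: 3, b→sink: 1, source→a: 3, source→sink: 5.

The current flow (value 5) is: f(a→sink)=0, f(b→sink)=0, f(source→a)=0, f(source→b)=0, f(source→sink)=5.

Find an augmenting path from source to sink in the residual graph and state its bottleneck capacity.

Residual along source→b→sink: source→b: 3, b→sink: 1.
Bottleneck = min = 1.

source→b→sink, bottleneck 1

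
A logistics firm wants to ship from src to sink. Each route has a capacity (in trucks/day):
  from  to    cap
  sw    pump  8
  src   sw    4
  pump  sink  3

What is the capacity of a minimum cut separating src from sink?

Max flow = 3 (via 1 augmenting path).
In the residual at optimum, the set reachable from src is {pump, src, sw}.
Cut edges: pump→sink (cap 3). Sum = 3.

3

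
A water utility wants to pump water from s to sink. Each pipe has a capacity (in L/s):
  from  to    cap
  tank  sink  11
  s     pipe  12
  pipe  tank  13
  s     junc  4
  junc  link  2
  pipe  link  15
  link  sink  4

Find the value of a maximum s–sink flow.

Augment s→junc→link→sink: bottleneck 2. Total 2.
Augment s→pipe→link→sink: bottleneck 2. Total 4.
Augment s→pipe→tank→sink: bottleneck 10. Total 14.
No augmenting path remains in the residual graph.

14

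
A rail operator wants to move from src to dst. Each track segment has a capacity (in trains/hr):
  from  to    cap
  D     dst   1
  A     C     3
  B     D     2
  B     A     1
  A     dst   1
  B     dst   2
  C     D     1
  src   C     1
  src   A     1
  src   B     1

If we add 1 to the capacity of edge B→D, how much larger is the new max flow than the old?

0

Original max flow = 3.
Edge B→D does not cross the min cut (source side {src}), so extra capacity there cannot help.
New max flow = 3. Increase = 0.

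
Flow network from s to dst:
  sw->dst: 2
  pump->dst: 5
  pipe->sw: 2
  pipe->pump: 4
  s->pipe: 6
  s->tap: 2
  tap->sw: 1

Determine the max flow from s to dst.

Augment s->pipe->pump->dst: bottleneck 4. Total 4.
Augment s->pipe->sw->dst: bottleneck 2. Total 6.
No augmenting path remains in the residual graph.

6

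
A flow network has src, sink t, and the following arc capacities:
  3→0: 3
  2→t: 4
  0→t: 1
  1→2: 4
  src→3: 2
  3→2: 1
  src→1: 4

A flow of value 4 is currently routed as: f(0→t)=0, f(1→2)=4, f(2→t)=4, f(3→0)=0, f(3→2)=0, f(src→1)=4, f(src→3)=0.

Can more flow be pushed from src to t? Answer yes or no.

Yes

Residual path src→3→0→t has bottleneck 1 > 0.
Pushing 1 along it raises the flow to 5, so the given flow is not maximum.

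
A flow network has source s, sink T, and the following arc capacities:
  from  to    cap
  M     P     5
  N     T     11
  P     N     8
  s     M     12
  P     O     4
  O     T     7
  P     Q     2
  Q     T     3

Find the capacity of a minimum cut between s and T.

Max flow = 5 (via 2 augmenting paths).
In the residual at optimum, the set reachable from s is {M, s}.
Cut edges: M→P (cap 5). Sum = 5.

5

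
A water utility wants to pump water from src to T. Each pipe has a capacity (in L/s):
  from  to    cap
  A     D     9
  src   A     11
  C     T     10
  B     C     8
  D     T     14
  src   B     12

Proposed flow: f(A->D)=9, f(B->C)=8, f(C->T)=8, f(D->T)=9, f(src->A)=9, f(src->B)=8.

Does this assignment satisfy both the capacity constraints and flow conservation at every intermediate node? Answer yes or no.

Every edge has 0 ≤ f(e) ≤ cap(e).
At each intermediate node, inflow equals outflow.

Yes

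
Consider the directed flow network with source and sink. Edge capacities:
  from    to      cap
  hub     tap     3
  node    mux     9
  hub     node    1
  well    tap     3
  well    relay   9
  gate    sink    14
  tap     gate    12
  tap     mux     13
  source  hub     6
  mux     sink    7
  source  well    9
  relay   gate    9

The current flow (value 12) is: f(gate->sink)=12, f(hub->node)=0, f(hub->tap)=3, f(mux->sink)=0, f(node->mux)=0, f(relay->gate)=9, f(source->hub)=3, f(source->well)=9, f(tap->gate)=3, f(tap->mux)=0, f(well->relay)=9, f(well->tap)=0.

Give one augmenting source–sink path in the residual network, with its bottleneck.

source->hub->node->mux->sink, bottleneck 1

Residual along source->hub->node->mux->sink: source->hub: 3, hub->node: 1, node->mux: 9, mux->sink: 7.
Bottleneck = min = 1.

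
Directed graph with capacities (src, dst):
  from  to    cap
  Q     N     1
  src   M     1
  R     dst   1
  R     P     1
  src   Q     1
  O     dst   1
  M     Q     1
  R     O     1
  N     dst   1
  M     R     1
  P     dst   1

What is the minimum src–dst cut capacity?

Max flow = 2 (via 2 augmenting paths).
In the residual at optimum, the set reachable from src is {src}.
Cut edges: src->M (cap 1), src->Q (cap 1). Sum = 2.

2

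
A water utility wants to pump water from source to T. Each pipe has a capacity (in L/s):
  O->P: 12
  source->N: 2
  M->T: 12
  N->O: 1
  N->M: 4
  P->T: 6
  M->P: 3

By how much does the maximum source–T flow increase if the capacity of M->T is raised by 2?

0

Original max flow = 2.
Edge M->T does not cross the min cut (source side {source}), so extra capacity there cannot help.
New max flow = 2. Increase = 0.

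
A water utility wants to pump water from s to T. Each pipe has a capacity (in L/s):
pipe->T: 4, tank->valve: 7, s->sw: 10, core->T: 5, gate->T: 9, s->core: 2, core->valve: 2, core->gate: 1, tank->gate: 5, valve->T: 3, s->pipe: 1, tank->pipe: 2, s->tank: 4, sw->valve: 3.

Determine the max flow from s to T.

10

Augment s->core->T: bottleneck 2. Total 2.
Augment s->pipe->T: bottleneck 1. Total 3.
Augment s->tank->gate->T: bottleneck 4. Total 7.
Augment s->sw->valve->T: bottleneck 3. Total 10.
No augmenting path remains in the residual graph.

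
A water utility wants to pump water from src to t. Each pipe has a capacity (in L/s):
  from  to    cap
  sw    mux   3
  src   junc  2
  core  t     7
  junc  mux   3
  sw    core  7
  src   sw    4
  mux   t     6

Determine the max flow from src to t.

6

Augment src→sw→core→t: bottleneck 4. Total 4.
Augment src→junc→mux→t: bottleneck 2. Total 6.
No augmenting path remains in the residual graph.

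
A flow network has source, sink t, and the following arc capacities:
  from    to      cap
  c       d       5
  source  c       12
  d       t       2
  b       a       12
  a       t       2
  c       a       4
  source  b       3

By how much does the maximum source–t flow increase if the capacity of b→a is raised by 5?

Original max flow = 4.
Edge b→a does not cross the min cut (source side {a, b, c, d, source}), so extra capacity there cannot help.
New max flow = 4. Increase = 0.

0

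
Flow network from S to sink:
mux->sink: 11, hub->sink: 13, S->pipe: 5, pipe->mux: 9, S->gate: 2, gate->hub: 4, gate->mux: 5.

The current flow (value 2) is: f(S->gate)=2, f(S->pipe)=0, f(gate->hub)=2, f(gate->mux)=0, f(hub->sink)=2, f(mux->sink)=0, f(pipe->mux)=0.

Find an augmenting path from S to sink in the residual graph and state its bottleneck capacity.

S->pipe->mux->sink, bottleneck 5

Residual along S->pipe->mux->sink: S->pipe: 5, pipe->mux: 9, mux->sink: 11.
Bottleneck = min = 5.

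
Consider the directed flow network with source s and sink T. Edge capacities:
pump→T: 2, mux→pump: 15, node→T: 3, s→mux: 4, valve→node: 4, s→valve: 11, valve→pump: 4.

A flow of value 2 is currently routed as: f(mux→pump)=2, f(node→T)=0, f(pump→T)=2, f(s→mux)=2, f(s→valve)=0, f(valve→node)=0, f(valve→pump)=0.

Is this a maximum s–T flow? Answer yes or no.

Residual path s→valve→node→T has bottleneck 3 > 0.
Pushing 3 along it raises the flow to 5, so the given flow is not maximum.

No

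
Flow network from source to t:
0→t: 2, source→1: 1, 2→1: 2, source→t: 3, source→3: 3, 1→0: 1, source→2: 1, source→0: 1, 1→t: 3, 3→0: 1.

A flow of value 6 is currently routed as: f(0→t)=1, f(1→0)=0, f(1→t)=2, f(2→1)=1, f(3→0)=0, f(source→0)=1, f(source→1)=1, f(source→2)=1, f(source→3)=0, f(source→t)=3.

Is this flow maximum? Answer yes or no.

No

Residual path source→3→0→t has bottleneck 1 > 0.
Pushing 1 along it raises the flow to 7, so the given flow is not maximum.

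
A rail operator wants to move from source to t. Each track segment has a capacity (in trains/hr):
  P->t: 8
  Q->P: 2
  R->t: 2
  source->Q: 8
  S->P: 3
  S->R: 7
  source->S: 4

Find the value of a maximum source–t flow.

6

Augment source->S->R->t: bottleneck 2. Total 2.
Augment source->S->P->t: bottleneck 2. Total 4.
Augment source->Q->P->t: bottleneck 2. Total 6.
No augmenting path remains in the residual graph.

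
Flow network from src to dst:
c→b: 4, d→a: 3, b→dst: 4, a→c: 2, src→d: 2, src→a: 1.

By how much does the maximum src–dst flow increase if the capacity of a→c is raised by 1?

Original max flow = 2.
After raising cap(a→c), augmenting paths through that edge carry 1 more unit.
New max flow = 3. Increase = 1.

1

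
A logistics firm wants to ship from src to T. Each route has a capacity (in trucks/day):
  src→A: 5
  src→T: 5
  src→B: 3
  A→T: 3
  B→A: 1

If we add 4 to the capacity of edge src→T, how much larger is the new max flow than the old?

4

Original max flow = 8.
After raising cap(src→T), augmenting paths through that edge carry 4 more units.
New max flow = 12. Increase = 4.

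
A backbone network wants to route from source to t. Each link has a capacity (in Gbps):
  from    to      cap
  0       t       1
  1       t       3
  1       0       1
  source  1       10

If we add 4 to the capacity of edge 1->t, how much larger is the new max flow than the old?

Original max flow = 4.
After raising cap(1->t), augmenting paths through that edge carry 4 more units.
New max flow = 8. Increase = 4.

4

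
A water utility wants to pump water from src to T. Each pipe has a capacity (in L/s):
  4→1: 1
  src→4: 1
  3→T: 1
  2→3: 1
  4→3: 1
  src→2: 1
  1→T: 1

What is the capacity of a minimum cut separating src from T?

2

Max flow = 2 (via 2 augmenting paths).
In the residual at optimum, the set reachable from src is {src}.
Cut edges: src→4 (cap 1), src→2 (cap 1). Sum = 2.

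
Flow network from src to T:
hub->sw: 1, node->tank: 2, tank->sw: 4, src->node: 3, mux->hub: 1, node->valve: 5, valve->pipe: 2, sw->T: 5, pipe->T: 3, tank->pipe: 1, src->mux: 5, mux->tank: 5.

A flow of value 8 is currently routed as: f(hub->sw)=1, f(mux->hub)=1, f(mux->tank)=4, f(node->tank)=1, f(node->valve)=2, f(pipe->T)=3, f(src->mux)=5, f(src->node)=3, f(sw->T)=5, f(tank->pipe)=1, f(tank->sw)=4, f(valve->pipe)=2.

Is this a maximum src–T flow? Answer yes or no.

Yes

Residual reachable from src: {src}; T is not reachable.
Saturated cut: src->mux, src->node with total capacity 8 = current flow value. Flow is maximum.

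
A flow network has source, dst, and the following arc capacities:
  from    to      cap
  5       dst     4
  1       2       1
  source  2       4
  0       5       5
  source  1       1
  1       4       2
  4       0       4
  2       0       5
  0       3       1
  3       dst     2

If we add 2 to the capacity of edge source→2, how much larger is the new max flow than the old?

0

Original max flow = 5.
Even with extra capacity on source→2, another cut of capacity 5 remains binding.
New max flow = 5. Increase = 0.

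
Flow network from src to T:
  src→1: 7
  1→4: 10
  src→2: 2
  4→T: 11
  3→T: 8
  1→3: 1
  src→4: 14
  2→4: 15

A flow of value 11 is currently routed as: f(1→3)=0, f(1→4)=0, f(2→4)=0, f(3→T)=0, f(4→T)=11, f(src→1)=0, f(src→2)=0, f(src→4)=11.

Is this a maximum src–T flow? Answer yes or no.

Residual path src→1→3→T has bottleneck 1 > 0.
Pushing 1 along it raises the flow to 12, so the given flow is not maximum.

No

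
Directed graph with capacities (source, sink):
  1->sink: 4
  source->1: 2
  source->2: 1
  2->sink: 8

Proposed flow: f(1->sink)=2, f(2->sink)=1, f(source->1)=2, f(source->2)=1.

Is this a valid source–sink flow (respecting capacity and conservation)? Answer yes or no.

Yes

Every edge has 0 ≤ f(e) ≤ cap(e).
At each intermediate node, inflow equals outflow.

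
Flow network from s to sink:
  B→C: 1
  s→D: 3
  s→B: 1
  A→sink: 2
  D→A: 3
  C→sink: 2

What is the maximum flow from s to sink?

Augment s→D→A→sink: bottleneck 2. Total 2.
Augment s→B→C→sink: bottleneck 1. Total 3.
No augmenting path remains in the residual graph.

3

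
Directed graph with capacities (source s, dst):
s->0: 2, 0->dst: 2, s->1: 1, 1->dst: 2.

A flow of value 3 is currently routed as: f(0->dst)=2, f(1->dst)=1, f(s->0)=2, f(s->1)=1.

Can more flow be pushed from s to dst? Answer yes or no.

No

Residual reachable from s: {s}; dst is not reachable.
Saturated cut: s->0, s->1 with total capacity 3 = current flow value. Flow is maximum.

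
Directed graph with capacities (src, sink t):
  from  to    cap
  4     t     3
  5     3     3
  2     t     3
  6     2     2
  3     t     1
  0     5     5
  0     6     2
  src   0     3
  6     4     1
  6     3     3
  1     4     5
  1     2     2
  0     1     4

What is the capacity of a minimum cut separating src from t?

3

Max flow = 3 (via 2 augmenting paths).
In the residual at optimum, the set reachable from src is {src}.
Cut edges: src→0 (cap 3). Sum = 3.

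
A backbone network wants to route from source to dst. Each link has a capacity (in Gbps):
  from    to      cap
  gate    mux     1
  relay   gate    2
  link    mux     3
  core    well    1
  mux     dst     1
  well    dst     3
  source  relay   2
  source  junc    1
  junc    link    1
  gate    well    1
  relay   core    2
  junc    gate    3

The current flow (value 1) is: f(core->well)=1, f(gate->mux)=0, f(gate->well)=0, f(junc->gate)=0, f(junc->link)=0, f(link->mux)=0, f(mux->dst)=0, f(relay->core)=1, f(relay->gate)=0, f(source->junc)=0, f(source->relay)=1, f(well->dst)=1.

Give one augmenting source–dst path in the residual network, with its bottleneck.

source->relay->gate->well->dst, bottleneck 1

Residual along source->relay->gate->well->dst: source->relay: 1, relay->gate: 2, gate->well: 1, well->dst: 2.
Bottleneck = min = 1.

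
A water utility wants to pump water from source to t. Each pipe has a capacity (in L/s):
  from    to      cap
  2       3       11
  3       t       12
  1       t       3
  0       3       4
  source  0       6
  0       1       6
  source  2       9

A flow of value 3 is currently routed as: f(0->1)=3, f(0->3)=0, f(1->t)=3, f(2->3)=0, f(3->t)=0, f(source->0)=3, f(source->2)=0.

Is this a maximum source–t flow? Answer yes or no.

Residual path source->0->3->t has bottleneck 3 > 0.
Pushing 3 along it raises the flow to 6, so the given flow is not maximum.

No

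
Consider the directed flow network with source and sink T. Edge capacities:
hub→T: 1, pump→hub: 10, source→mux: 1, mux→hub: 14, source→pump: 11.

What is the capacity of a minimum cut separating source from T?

Max flow = 1 (via 1 augmenting path).
In the residual at optimum, the set reachable from source is {hub, mux, pump, source}.
Cut edges: hub→T (cap 1). Sum = 1.

1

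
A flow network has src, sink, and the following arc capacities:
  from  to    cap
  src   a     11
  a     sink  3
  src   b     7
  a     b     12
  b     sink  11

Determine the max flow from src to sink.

14

Augment src->a->sink: bottleneck 3. Total 3.
Augment src->b->sink: bottleneck 7. Total 10.
Augment src->a->b->sink: bottleneck 4. Total 14.
No augmenting path remains in the residual graph.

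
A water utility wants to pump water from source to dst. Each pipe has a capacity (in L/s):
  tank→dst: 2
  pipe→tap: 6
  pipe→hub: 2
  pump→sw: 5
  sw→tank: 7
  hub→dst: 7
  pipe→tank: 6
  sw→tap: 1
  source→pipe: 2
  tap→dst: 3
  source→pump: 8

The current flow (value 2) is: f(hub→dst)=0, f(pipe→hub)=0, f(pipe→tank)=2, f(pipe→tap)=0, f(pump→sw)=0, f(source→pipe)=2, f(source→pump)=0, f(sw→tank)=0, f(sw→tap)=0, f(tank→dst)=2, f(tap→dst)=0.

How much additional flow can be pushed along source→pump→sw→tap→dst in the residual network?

Residual capacities along the path: source→pump: 8, pump→sw: 5, sw→tap: 1, tap→dst: 3.
Minimum is 1.

1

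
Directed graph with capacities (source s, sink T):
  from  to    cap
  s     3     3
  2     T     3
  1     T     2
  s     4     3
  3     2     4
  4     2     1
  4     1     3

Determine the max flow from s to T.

5

Augment s→4→1→T: bottleneck 2. Total 2.
Augment s→4→2→T: bottleneck 1. Total 3.
Augment s→3→2→T: bottleneck 2. Total 5.
No augmenting path remains in the residual graph.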